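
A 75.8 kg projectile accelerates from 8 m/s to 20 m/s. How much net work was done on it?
W = ΔKE = ½m(v₂² − v₁²) = ½(75.8)(20² − 8²) = 12734.4 J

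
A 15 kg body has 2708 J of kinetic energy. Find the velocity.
v = √(2·KE/m) = √(2·2708/15) = 19.0 m/s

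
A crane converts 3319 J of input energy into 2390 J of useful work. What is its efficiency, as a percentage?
η = W_out/W_in = 2390/3319 = 72.01%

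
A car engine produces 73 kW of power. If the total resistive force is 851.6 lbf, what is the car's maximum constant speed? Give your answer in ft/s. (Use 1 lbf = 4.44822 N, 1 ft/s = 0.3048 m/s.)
Convert to SI: F = 3788.1 N
P = Fv ⇒ v = P/F = 73000 W/3788.1 N = 19.2709 m/s = 63.22 ft/s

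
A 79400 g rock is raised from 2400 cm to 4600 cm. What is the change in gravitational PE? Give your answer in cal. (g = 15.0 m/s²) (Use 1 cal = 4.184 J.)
Convert to SI: m = 79.4 kg, Δh = 22.0 m
ΔPE = mgΔh = (79.4)(15.0)(22.0) = 26202.0 J = 6262 cal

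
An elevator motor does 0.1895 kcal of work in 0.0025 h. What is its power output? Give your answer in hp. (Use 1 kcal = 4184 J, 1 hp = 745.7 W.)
Convert to SI: W = 792.868 J, t = 9.0 s
P = W/t = 792.868/9.0 = 88.0964 W = 0.1181 hp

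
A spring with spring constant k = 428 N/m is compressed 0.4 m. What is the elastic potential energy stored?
PE = ½kx² = ½(428)(0.4)² = 34.24 J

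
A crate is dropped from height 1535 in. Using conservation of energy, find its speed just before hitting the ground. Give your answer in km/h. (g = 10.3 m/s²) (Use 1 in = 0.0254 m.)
Convert to SI: h = 38.989 m
mgh = ½mv² ⇒ v = √(2gh) = √(2·10.3·38.989) = 28.3403 m/s = 102.0 km/h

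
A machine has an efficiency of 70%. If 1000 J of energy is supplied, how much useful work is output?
W_out = η·W_in = 0.7·1000 = 700.0 J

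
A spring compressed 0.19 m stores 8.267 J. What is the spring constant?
k = 2·PE/x² = 2·8.267/(0.19)² = 458.0 N/m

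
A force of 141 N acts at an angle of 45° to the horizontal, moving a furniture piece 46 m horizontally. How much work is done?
W = F·d·cosθ = (141)(46)cos(45°) = 4586 J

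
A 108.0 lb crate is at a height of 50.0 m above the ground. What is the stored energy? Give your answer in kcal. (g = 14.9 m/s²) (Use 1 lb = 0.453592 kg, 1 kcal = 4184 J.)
Convert to SI: m = 48.9879 kg, h = 50.0 m
PE = mgh = (48.9879)(14.9)(50.0) = 36496.0 J = 8.723 kcal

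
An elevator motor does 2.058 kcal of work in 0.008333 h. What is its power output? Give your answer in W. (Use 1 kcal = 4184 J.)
Convert to SI: W = 8610.67 J, t = 29.9988 s
P = W/t = 8610.67/29.9988 = 287.0 W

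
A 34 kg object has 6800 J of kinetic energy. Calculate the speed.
v = √(2·KE/m) = √(2·6800/34) = 20.0 m/s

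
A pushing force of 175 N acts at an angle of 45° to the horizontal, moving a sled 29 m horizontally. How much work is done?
W = F·d·cosθ = (175)(29)cos(45°) = 3589 J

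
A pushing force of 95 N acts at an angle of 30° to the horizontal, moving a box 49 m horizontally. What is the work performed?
W = F·d·cosθ = (95)(49)cos(30°) = 4031 J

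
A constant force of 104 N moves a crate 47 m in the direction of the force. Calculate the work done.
W = F·d = (104)(47) = 4888 J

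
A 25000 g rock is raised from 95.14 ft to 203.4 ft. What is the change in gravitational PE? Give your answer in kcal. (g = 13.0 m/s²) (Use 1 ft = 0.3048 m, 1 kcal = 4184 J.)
Convert to SI: m = 25.0 kg, Δh = 32.9976 m
ΔPE = mgΔh = (25.0)(13.0)(32.9976) = 10724.2 J = 2.563 kcal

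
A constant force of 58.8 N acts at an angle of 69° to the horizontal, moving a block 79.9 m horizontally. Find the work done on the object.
W = F·d·cosθ = (58.8)(79.9)cos(69°) = 1684 J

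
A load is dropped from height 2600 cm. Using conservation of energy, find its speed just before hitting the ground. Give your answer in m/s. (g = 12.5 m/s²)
Convert to SI: h = 26.0 m
mgh = ½mv² ⇒ v = √(2gh) = √(2·12.5·26.0) = 25.5 m/s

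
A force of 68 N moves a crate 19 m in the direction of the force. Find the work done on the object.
W = F·d = (68)(19) = 1292 J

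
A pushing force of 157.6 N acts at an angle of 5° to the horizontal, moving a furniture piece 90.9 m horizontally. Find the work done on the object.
W = F·d·cosθ = (157.6)(90.9)cos(5°) = 14270 J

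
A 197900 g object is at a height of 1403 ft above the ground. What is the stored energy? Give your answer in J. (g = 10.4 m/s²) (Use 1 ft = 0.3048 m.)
Convert to SI: m = 197.9 kg, h = 427.634 m
PE = mgh = (197.9)(10.4)(427.634) = 880100 J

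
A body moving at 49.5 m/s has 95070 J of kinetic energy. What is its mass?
m = 2·KE/v² = 2·95070/(49.5)² = 77.6 kg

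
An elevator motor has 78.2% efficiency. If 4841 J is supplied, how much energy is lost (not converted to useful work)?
W_lost = W_in(1 − η) = 4841·(1 − 0.782) = 1055 J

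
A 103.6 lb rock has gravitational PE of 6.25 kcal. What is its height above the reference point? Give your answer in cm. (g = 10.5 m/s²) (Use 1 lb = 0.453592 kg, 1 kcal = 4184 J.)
Convert to SI: m = 46.9921 kg, PE = 26150.0 J
h = PE/(mg) = 26150.0/(46.9921·10.5) = 52.9977 m = 5300 cm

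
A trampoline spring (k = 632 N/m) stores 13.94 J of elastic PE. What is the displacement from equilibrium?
x = √(2·PE/k) = √(2·13.94/632) = 0.21 m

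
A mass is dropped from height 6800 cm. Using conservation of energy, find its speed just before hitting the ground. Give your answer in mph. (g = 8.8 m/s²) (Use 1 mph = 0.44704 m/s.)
Convert to SI: h = 68.0 m
mgh = ½mv² ⇒ v = √(2gh) = √(2·8.8·68.0) = 34.5948 m/s = 77.39 mph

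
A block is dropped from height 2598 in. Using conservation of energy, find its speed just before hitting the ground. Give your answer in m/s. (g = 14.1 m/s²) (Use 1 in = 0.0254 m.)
Convert to SI: h = 65.9892 m
mgh = ½mv² ⇒ v = √(2gh) = √(2·14.1·65.9892) = 43.14 m/s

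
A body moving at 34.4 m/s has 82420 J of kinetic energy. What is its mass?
m = 2·KE/v² = 2·82420/(34.4)² = 139.3 kg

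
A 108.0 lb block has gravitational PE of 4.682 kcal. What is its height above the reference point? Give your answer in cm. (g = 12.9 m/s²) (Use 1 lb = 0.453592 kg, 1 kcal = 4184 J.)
Convert to SI: m = 48.9879 kg, PE = 19589.5 J
h = PE/(mg) = 19589.5/(48.9879·12.9) = 30.9988 m = 3100 cm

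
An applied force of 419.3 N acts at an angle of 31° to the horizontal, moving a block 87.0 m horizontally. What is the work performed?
W = F·d·cosθ = (419.3)(87.0)cos(31°) = 31270 J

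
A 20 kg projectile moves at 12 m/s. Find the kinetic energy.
KE = ½mv² = ½(20)(12)² = 1440.0 J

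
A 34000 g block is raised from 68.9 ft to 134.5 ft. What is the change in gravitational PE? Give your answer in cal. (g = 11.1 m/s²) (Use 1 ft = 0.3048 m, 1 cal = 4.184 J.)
Convert to SI: m = 34.0 kg, Δh = 19.9949 m
ΔPE = mgΔh = (34.0)(11.1)(19.9949) = 7546.07 J = 1804 cal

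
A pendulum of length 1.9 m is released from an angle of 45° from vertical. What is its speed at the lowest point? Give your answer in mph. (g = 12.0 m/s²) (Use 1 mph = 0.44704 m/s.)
h = L(1 − cosθ) = 1.9(1 − cos45°) = 0.556497 m
v = √(2gh) = √(2·12.0·0.556497) = 3.65458 m/s = 8.175 mph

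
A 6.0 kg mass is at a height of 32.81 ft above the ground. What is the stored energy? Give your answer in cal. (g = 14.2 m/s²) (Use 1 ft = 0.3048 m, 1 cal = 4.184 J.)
Convert to SI: m = 6.0 kg, h = 10.0005 m
PE = mgh = (6.0)(14.2)(10.0005) = 852.042 J = 203.6 cal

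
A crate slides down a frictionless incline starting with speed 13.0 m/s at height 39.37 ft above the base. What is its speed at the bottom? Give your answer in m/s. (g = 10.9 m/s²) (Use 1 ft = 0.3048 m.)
Convert to SI: v₀ = 13.0 m/s, h = 12.0 m
½mv₀² + mgh = ½mv² ⇒ v = √(v₀² + 2gh) = √(13.0² + 2·10.9·12.0) = 20.75 m/s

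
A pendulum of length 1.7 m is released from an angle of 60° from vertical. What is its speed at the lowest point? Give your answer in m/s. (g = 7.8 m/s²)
h = L(1 − cosθ) = 1.7(1 − cos60°) = 0.85 m
v = √(2gh) = √(2·7.8·0.85) = 3.641 m/s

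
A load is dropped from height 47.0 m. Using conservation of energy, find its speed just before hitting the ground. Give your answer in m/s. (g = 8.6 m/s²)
mgh = ½mv² ⇒ v = √(2gh) = √(2·8.6·47.0) = 28.43 m/s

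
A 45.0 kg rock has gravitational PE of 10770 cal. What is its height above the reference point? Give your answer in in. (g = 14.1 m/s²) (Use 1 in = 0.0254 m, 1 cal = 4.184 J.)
Convert to SI: m = 45.0 kg, PE = 45061.7 J
h = PE/(mg) = 45061.7/(45.0·14.1) = 71.0192 m = 2796 in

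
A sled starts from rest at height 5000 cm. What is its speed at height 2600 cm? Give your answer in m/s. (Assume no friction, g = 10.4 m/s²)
Convert to SI: h₁−h₂ = 24.0 m
mgh₁ = mgh₂ + ½mv² ⇒ v = √(2g(h₁−h₂)) = √(2·10.4·24.0) = 22.34 m/s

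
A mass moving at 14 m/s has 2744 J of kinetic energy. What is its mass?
m = 2·KE/v² = 2·2744/(14)² = 28.0 kg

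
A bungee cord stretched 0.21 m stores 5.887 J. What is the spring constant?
k = 2·PE/x² = 2·5.887/(0.21)² = 267.0 N/m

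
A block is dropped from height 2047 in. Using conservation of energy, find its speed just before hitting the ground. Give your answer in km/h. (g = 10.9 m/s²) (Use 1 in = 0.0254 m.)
Convert to SI: h = 51.9938 m
mgh = ½mv² ⇒ v = √(2gh) = √(2·10.9·51.9938) = 33.667 m/s = 121.2 km/h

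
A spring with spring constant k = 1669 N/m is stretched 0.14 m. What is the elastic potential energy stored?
PE = ½kx² = ½(1669)(0.14)² = 16.36 J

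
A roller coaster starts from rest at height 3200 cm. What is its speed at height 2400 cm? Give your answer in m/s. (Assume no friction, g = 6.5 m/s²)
Convert to SI: h₁−h₂ = 8.0 m
mgh₁ = mgh₂ + ½mv² ⇒ v = √(2g(h₁−h₂)) = √(2·6.5·8.0) = 10.2 m/s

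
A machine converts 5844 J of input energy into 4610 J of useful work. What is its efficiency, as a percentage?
η = W_out/W_in = 4610/5844 = 78.88%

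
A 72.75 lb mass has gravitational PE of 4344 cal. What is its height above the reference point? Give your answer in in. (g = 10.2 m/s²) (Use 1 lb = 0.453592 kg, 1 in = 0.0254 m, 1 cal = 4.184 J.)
Convert to SI: m = 32.9988 kg, PE = 18175.3 J
h = PE/(mg) = 18175.3/(32.9988·10.2) = 53.9987 m = 2126 in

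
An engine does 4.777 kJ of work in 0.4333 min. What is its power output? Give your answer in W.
Convert to SI: W = 4777.0 J, t = 25.998 s
P = W/t = 4777.0/25.998 = 183.7 W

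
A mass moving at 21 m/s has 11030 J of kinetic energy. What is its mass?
m = 2·KE/v² = 2·11030/(21)² = 50.02 kg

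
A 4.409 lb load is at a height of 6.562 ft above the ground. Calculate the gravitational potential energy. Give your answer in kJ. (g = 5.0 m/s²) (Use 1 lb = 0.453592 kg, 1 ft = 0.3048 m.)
Convert to SI: m = 1.99989 kg, h = 2.0001 m
PE = mgh = (1.99989)(5.0)(2.0001) = 19.9998 J = 0.02 kJ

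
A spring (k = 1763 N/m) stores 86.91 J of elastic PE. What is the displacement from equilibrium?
x = √(2·PE/k) = √(2·86.91/1763) = 0.314 m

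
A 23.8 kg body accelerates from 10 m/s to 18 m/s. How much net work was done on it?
W = ΔKE = ½m(v₂² − v₁²) = ½(23.8)(18² − 10²) = 2665.6 J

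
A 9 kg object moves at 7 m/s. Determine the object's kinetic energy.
KE = ½mv² = ½(9)(7)² = 220.5 J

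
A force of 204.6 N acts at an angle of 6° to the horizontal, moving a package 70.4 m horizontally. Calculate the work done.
W = F·d·cosθ = (204.6)(70.4)cos(6°) = 14320 J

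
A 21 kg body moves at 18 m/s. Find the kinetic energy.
KE = ½mv² = ½(21)(18)² = 3402.0 J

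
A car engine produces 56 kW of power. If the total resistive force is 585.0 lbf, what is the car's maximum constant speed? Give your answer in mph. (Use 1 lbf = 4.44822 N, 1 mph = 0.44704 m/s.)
Convert to SI: F = 2602.21 N
P = Fv ⇒ v = P/F = 56000 W/2602.21 N = 21.5202 m/s = 48.14 mph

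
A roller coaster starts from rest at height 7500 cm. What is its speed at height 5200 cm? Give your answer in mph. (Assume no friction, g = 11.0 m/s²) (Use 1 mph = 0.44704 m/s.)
Convert to SI: h₁−h₂ = 23.0 m
mgh₁ = mgh₂ + ½mv² ⇒ v = √(2g(h₁−h₂)) = √(2·11.0·23.0) = 22.4944 m/s = 50.32 mph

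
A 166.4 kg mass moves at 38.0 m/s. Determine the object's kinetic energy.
KE = ½mv² = ½(166.4)(38.0)² = 120100 J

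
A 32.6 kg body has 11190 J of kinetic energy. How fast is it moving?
v = √(2·KE/m) = √(2·11190/32.6) = 26.2 m/s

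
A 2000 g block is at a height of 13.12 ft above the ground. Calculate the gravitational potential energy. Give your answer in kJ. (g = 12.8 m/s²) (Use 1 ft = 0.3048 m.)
Convert to SI: m = 2.0 kg, h = 3.99898 m
PE = mgh = (2.0)(12.8)(3.99898) = 102.374 J = 0.1024 kJ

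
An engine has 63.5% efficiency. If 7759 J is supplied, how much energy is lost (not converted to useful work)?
W_lost = W_in(1 − η) = 7759·(1 − 0.635) = 2832 J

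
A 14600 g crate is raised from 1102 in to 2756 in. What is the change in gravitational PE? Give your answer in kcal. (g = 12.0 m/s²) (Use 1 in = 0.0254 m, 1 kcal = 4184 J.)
Convert to SI: m = 14.6 kg, Δh = 42.0116 m
ΔPE = mgΔh = (14.6)(12.0)(42.0116) = 7360.43 J = 1.759 kcal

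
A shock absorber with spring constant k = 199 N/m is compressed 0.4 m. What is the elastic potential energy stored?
PE = ½kx² = ½(199)(0.4)² = 15.92 J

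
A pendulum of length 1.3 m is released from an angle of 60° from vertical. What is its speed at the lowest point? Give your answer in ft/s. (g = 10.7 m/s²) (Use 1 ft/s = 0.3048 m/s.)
h = L(1 − cosθ) = 1.3(1 − cos60°) = 0.65 m
v = √(2gh) = √(2·10.7·0.65) = 3.72961 m/s = 12.24 ft/s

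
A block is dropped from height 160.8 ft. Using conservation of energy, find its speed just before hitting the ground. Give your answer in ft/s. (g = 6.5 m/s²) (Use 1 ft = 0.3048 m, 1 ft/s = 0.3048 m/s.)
Convert to SI: h = 49.0118 m
mgh = ½mv² ⇒ v = √(2gh) = √(2·6.5·49.0118) = 25.2419 m/s = 82.81 ft/s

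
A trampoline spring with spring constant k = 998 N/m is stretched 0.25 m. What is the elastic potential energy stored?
PE = ½kx² = ½(998)(0.25)² = 31.19 J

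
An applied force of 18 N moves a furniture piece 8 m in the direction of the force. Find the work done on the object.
W = F·d = (18)(8) = 144.0 J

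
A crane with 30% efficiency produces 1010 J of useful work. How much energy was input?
W_in = W_out/η = 1010/0.3 = 3367 J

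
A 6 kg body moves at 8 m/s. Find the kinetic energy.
KE = ½mv² = ½(6)(8)² = 192.0 J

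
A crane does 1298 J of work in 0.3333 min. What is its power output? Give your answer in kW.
Convert to SI: W = 1298.0 J, t = 19.998 s
P = W/t = 1298.0/19.998 = 64.9065 W = 0.06491 kW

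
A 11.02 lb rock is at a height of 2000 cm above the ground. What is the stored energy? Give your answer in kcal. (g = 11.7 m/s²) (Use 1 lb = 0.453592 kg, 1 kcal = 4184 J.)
Convert to SI: m = 4.99858 kg, h = 20.0 m
PE = mgh = (4.99858)(11.7)(20.0) = 1169.67 J = 0.2796 kcal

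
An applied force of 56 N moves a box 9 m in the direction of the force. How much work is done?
W = F·d = (56)(9) = 504.0 J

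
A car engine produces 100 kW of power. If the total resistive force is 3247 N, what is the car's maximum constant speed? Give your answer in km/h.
P = Fv ⇒ v = P/F = 100000 W/3247.0 N = 30.7977 m/s = 110.9 km/h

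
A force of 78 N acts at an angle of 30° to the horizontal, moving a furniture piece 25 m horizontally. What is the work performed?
W = F·d·cosθ = (78)(25)cos(30°) = 1689 J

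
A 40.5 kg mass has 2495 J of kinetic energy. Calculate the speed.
v = √(2·KE/m) = √(2·2495/40.5) = 11.1 m/s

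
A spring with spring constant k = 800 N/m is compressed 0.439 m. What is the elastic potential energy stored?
PE = ½kx² = ½(800)(0.439)² = 77.09 J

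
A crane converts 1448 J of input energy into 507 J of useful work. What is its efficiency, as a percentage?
η = W_out/W_in = 507/1448 = 35.01%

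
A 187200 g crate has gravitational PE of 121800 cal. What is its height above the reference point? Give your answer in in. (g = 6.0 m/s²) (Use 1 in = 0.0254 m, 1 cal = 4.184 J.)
Convert to SI: m = 187.2 kg, PE = 509611 J
h = PE/(mg) = 509611/(187.2·6.0) = 453.714 m = 17860 in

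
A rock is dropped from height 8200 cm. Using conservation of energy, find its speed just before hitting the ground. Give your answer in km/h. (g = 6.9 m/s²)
Convert to SI: h = 82.0 m
mgh = ½mv² ⇒ v = √(2gh) = √(2·6.9·82.0) = 33.6393 m/s = 121.1 km/h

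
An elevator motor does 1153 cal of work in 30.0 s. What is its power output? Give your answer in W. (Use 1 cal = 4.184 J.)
Convert to SI: W = 4824.15 J, t = 30.0 s
P = W/t = 4824.15/30.0 = 160.8 W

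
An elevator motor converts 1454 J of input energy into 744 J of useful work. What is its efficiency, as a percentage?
η = W_out/W_in = 744/1454 = 51.17%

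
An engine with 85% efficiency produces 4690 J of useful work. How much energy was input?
W_in = W_out/η = 4690/0.85 = 5518 J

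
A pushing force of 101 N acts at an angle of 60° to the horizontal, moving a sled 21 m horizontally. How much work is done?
W = F·d·cosθ = (101)(21)cos(60°) = 1061 J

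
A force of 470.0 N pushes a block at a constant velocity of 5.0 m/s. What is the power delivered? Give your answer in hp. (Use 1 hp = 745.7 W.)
P = Fv = (470.0)(5.0) = 2350.0 W = 3.151 hp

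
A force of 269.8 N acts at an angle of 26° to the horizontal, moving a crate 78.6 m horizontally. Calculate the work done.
W = F·d·cosθ = (269.8)(78.6)cos(26°) = 19060 J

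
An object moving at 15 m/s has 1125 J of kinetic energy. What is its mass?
m = 2·KE/v² = 2·1125/(15)² = 10.0 kg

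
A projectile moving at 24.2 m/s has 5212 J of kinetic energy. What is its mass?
m = 2·KE/v² = 2·5212/(24.2)² = 17.8 kg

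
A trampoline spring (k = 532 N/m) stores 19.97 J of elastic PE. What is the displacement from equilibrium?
x = √(2·PE/k) = √(2·19.97/532) = 0.274 m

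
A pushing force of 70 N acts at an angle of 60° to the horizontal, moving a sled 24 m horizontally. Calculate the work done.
W = F·d·cosθ = (70)(24)cos(60°) = 840.0 J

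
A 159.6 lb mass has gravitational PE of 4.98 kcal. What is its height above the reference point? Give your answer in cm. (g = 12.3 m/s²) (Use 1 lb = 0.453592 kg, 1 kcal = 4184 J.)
Convert to SI: m = 72.3933 kg, PE = 20836.3 J
h = PE/(mg) = 20836.3/(72.3933·12.3) = 23.4001 m = 2340 cm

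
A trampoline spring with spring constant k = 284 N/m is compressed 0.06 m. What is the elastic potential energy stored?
PE = ½kx² = ½(284)(0.06)² = 0.5112 J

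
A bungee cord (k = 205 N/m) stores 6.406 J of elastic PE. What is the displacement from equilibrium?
x = √(2·PE/k) = √(2·6.406/205) = 0.25 m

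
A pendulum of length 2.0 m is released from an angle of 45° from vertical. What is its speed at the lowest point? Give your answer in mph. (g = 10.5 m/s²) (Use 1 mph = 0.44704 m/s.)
h = L(1 − cosθ) = 2.0(1 − cos45°) = 0.585786 m
v = √(2gh) = √(2·10.5·0.585786) = 3.50735 m/s = 7.846 mph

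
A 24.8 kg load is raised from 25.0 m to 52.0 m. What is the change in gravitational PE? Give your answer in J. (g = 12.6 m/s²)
ΔPE = mgΔh = (24.8)(12.6)(27.0) = 8437 J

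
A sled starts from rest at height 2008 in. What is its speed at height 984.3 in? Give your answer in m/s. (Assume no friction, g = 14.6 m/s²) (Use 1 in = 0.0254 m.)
Convert to SI: h₁−h₂ = 26.002 m
mgh₁ = mgh₂ + ½mv² ⇒ v = √(2g(h₁−h₂)) = √(2·14.6·26.002) = 27.55 m/s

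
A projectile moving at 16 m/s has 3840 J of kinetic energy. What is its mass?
m = 2·KE/v² = 2·3840/(16)² = 30.0 kg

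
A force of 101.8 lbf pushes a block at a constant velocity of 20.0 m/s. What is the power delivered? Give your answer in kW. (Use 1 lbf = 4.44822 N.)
Convert to SI: F = 452.829 N, v = 20.0 m/s
P = Fv = (452.829)(20.0) = 9056.58 W = 9.057 kW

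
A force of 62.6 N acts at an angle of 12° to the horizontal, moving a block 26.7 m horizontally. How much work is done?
W = F·d·cosθ = (62.6)(26.7)cos(12°) = 1635 J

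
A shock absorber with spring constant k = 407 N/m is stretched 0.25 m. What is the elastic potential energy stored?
PE = ½kx² = ½(407)(0.25)² = 12.72 J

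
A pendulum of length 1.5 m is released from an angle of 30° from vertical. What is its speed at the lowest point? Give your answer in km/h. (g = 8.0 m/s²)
h = L(1 − cosθ) = 1.5(1 − cos30°) = 0.200962 m
v = √(2gh) = √(2·8.0·0.200962) = 1.79315 m/s = 6.455 km/h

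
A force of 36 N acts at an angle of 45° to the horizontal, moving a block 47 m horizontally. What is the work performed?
W = F·d·cosθ = (36)(47)cos(45°) = 1196 J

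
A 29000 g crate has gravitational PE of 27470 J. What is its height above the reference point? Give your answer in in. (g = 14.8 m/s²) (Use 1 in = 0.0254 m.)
Convert to SI: m = 29.0 kg, PE = 27470.0 J
h = PE/(mg) = 27470.0/(29.0·14.8) = 64.0028 m = 2520 in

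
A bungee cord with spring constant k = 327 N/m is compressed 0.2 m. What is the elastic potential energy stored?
PE = ½kx² = ½(327)(0.2)² = 6.54 J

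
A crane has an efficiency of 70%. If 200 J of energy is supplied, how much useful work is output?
W_out = η·W_in = 0.7·200 = 140.0 J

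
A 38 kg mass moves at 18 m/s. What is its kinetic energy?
KE = ½mv² = ½(38)(18)² = 6156.0 J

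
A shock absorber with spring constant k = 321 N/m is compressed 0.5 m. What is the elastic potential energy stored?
PE = ½kx² = ½(321)(0.5)² = 40.13 J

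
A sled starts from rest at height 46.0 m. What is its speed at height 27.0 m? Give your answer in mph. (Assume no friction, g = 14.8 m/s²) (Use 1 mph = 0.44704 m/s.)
mgh₁ = mgh₂ + ½mv² ⇒ v = √(2g(h₁−h₂)) = √(2·14.8·19.0) = 23.715 m/s = 53.05 mph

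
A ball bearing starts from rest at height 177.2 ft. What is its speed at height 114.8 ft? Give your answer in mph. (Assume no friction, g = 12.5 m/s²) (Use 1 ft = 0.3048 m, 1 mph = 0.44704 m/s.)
Convert to SI: h₁−h₂ = 19.0195 m
mgh₁ = mgh₂ + ½mv² ⇒ v = √(2g(h₁−h₂)) = √(2·12.5·19.0195) = 21.8057 m/s = 48.78 mph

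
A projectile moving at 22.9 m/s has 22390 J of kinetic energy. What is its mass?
m = 2·KE/v² = 2·22390/(22.9)² = 85.39 kg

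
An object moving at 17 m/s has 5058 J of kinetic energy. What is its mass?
m = 2·KE/v² = 2·5058/(17)² = 35.0 kg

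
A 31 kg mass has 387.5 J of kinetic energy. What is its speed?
v = √(2·KE/m) = √(2·387.5/31) = 5.0 m/s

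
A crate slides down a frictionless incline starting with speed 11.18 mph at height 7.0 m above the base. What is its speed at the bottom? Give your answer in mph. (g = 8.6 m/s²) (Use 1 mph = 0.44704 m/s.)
Convert to SI: v₀ = 4.99791 m/s, h = 7.0 m
½mv₀² + mgh = ½mv² ⇒ v = √(v₀² + 2gh) = √(4.99791² + 2·8.6·7.0) = 12.0573 m/s = 26.97 mph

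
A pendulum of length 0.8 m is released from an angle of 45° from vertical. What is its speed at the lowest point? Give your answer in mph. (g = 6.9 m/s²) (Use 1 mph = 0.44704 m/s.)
h = L(1 − cosθ) = 0.8(1 − cos45°) = 0.234315 m
v = √(2gh) = √(2·6.9·0.234315) = 1.7982 m/s = 4.022 mph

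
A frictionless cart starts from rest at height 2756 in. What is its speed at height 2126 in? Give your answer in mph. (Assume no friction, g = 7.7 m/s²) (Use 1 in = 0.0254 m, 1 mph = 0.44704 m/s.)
Convert to SI: h₁−h₂ = 16.002 m
mgh₁ = mgh₂ + ½mv² ⇒ v = √(2g(h₁−h₂)) = √(2·7.7·16.002) = 15.6981 m/s = 35.12 mph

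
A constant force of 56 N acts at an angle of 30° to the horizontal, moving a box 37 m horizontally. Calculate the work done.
W = F·d·cosθ = (56)(37)cos(30°) = 1794 J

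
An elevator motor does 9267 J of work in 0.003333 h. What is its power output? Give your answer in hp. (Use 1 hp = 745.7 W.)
Convert to SI: W = 9267.0 J, t = 11.9988 s
P = W/t = 9267.0/11.9988 = 772.327 W = 1.036 hp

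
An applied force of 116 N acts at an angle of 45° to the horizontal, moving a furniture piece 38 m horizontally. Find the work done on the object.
W = F·d·cosθ = (116)(38)cos(45°) = 3117 J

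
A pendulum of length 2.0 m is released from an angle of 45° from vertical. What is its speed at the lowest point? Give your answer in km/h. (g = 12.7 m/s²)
h = L(1 − cosθ) = 2.0(1 − cos45°) = 0.585786 m
v = √(2gh) = √(2·12.7·0.585786) = 3.85733 m/s = 13.89 km/h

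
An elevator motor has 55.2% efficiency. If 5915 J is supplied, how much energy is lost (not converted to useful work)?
W_lost = W_in(1 − η) = 5915·(1 − 0.552) = 2650 J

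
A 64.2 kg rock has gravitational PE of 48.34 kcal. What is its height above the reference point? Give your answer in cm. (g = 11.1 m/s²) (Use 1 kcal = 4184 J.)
Convert to SI: m = 64.2 kg, PE = 202255 J
h = PE/(mg) = 202255/(64.2·11.1) = 283.818 m = 28380 cm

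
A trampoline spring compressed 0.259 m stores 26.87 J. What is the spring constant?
k = 2·PE/x² = 2·26.87/(0.259)² = 801.1 N/m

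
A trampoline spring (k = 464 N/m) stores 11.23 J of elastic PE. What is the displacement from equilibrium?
x = √(2·PE/k) = √(2·11.23/464) = 0.22 m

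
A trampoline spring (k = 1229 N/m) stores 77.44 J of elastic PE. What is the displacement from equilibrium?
x = √(2·PE/k) = √(2·77.44/1229) = 0.355 m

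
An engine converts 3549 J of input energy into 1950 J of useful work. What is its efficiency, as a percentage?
η = W_out/W_in = 1950/3549 = 54.95%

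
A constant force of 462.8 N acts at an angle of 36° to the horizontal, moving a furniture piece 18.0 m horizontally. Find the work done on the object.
W = F·d·cosθ = (462.8)(18.0)cos(36°) = 6739 J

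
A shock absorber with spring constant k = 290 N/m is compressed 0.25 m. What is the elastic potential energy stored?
PE = ½kx² = ½(290)(0.25)² = 9.063 J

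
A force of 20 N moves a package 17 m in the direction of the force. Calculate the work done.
W = F·d = (20)(17) = 340.0 J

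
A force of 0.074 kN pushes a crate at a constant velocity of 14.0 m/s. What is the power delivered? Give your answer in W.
Convert to SI: F = 74.0 N, v = 14.0 m/s
P = Fv = (74.0)(14.0) = 1036 W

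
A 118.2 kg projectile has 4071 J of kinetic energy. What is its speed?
v = √(2·KE/m) = √(2·4071/118.2) = 8.3 m/s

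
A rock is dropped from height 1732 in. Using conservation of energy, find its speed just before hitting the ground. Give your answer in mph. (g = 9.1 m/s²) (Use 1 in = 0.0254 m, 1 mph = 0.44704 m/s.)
Convert to SI: h = 43.9928 m
mgh = ½mv² ⇒ v = √(2gh) = √(2·9.1·43.9928) = 28.2961 m/s = 63.3 mph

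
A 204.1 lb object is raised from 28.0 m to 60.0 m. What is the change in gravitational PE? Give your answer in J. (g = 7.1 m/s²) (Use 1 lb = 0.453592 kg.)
Convert to SI: m = 92.5781 kg, Δh = 32.0 m
ΔPE = mgΔh = (92.5781)(7.1)(32.0) = 21030 J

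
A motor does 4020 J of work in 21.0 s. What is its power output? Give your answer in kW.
P = W/t = 4020.0/21.0 = 191.429 W = 0.1914 kW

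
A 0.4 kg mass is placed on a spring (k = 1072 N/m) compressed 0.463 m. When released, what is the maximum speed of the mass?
½kx² = ½mv² ⇒ v = x√(k/m) = (0.463)√(1072/0.4) = 23.97 m/s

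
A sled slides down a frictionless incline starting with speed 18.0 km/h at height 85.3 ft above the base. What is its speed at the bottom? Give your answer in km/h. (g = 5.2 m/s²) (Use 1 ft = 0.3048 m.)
Convert to SI: v₀ = 5.0 m/s, h = 25.9994 m
½mv₀² + mgh = ½mv² ⇒ v = √(v₀² + 2gh) = √(5.0² + 2·5.2·25.9994) = 17.187 m/s = 61.87 km/h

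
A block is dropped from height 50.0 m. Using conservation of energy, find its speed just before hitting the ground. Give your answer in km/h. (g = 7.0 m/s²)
mgh = ½mv² ⇒ v = √(2gh) = √(2·7.0·50.0) = 26.4575 m/s = 95.25 km/h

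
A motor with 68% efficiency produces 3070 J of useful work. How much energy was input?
W_in = W_out/η = 3070/0.68 = 4515 J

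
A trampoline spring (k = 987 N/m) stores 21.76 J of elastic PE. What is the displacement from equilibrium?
x = √(2·PE/k) = √(2·21.76/987) = 0.21 m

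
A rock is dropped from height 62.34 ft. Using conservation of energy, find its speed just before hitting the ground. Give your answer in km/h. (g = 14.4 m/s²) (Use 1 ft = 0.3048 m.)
Convert to SI: h = 19.0012 m
mgh = ½mv² ⇒ v = √(2gh) = √(2·14.4·19.0012) = 23.3931 m/s = 84.22 km/h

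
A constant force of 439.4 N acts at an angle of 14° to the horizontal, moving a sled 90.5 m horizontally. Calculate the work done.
W = F·d·cosθ = (439.4)(90.5)cos(14°) = 38580 J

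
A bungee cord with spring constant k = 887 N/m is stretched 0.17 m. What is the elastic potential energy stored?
PE = ½kx² = ½(887)(0.17)² = 12.82 J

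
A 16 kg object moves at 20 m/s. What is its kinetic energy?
KE = ½mv² = ½(16)(20)² = 3200.0 J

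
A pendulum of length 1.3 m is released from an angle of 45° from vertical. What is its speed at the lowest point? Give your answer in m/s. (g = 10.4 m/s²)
h = L(1 − cosθ) = 1.3(1 − cos45°) = 0.380761 m
v = √(2gh) = √(2·10.4·0.380761) = 2.814 m/s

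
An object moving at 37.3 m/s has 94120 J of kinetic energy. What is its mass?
m = 2·KE/v² = 2·94120/(37.3)² = 135.3 kg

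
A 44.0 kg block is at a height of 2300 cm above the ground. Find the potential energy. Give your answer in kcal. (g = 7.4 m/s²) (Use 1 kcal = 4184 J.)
Convert to SI: m = 44.0 kg, h = 23.0 m
PE = mgh = (44.0)(7.4)(23.0) = 7488.8 J = 1.79 kcal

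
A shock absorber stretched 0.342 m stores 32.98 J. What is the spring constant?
k = 2·PE/x² = 2·32.98/(0.342)² = 563.9 N/m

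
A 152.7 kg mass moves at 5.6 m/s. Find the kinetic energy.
KE = ½mv² = ½(152.7)(5.6)² = 2394 J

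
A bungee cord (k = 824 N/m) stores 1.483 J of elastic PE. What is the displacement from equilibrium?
x = √(2·PE/k) = √(2·1.483/824) = 0.06 m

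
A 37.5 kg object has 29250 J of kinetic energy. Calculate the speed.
v = √(2·KE/m) = √(2·29250/37.5) = 39.5 m/s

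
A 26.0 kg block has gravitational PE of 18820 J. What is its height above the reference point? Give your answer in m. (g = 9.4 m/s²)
h = PE/(mg) = 18820.0/(26.0·9.4) = 77.0 m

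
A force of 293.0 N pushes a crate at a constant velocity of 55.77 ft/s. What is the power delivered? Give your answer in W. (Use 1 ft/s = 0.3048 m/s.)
Convert to SI: F = 293.0 N, v = 16.9987 m/s
P = Fv = (293.0)(16.9987) = 4981 W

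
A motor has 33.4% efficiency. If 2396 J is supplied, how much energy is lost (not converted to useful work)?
W_lost = W_in(1 − η) = 2396·(1 − 0.334) = 1596 J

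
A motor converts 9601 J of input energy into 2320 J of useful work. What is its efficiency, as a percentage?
η = W_out/W_in = 2320/9601 = 24.16%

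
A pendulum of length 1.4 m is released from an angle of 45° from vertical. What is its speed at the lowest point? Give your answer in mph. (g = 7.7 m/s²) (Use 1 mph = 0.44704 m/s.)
h = L(1 − cosθ) = 1.4(1 − cos45°) = 0.410051 m
v = √(2gh) = √(2·7.7·0.410051) = 2.51292 m/s = 5.621 mph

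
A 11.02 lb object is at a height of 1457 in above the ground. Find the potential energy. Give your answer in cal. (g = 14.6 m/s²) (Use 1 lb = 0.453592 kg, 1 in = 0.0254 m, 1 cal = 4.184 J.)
Convert to SI: m = 4.99858 kg, h = 37.0078 m
PE = mgh = (4.99858)(14.6)(37.0078) = 2700.8 J = 645.5 cal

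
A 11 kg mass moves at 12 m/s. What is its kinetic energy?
KE = ½mv² = ½(11)(12)² = 792.0 J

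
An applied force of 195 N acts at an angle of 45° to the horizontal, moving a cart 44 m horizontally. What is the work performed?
W = F·d·cosθ = (195)(44)cos(45°) = 6067 J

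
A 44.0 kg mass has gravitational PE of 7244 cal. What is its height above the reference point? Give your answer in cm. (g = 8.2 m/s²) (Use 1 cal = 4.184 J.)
Convert to SI: m = 44.0 kg, PE = 30308.9 J
h = PE/(mg) = 30308.9/(44.0·8.2) = 84.0047 m = 8400 cm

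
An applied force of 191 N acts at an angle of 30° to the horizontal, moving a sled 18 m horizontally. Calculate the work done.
W = F·d·cosθ = (191)(18)cos(30°) = 2977 J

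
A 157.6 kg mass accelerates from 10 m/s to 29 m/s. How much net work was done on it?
W = ΔKE = ½m(v₂² − v₁²) = ½(157.6)(29² − 10²) = 58390.8 J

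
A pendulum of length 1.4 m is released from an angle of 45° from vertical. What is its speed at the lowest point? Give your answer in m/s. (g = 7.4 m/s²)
h = L(1 − cosθ) = 1.4(1 − cos45°) = 0.410051 m
v = √(2gh) = √(2·7.4·0.410051) = 2.463 m/s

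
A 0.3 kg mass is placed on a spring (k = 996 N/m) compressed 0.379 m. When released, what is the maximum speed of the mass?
½kx² = ½mv² ⇒ v = x√(k/m) = (0.379)√(996/0.3) = 21.84 m/s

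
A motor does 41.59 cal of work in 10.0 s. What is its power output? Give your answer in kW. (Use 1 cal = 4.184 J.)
Convert to SI: W = 174.013 J, t = 10.0 s
P = W/t = 174.013/10.0 = 17.4013 W = 0.0174 kW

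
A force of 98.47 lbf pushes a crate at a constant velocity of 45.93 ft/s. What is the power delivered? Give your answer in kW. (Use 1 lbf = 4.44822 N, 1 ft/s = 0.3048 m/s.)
Convert to SI: F = 438.016 N, v = 13.9995 m/s
P = Fv = (438.016)(13.9995) = 6131.99 W = 6.132 kW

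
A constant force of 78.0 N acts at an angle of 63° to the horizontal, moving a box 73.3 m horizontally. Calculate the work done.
W = F·d·cosθ = (78.0)(73.3)cos(63°) = 2596 J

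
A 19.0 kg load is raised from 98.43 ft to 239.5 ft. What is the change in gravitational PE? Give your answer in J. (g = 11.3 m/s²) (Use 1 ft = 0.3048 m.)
Convert to SI: m = 19.0 kg, Δh = 42.9981 m
ΔPE = mgΔh = (19.0)(11.3)(42.9981) = 9232 J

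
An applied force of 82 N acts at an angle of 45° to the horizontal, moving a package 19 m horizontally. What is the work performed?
W = F·d·cosθ = (82)(19)cos(45°) = 1102 J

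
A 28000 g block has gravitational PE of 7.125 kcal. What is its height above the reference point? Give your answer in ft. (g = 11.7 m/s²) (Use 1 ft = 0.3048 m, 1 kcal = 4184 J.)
Convert to SI: m = 28.0 kg, PE = 29811.0 J
h = PE/(mg) = 29811.0/(28.0·11.7) = 90.9982 m = 298.6 ft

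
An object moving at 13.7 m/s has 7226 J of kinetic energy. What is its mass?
m = 2·KE/v² = 2·7226/(13.7)² = 77.0 kg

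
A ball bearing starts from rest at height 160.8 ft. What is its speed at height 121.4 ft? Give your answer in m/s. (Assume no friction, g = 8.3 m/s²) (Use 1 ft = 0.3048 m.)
Convert to SI: h₁−h₂ = 12.0091 m
mgh₁ = mgh₂ + ½mv² ⇒ v = √(2g(h₁−h₂)) = √(2·8.3·12.0091) = 14.12 m/s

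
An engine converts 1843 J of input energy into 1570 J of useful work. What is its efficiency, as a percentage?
η = W_out/W_in = 1570/1843 = 85.19%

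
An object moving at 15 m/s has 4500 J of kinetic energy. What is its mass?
m = 2·KE/v² = 2·4500/(15)² = 40.0 kg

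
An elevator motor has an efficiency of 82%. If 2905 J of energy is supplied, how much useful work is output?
W_out = η·W_in = 0.82·2905 = 2382.1 J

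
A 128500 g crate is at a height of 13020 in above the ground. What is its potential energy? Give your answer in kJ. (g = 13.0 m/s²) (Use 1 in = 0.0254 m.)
Convert to SI: m = 128.5 kg, h = 330.708 m
PE = mgh = (128.5)(13.0)(330.708) = 552448 J = 552.4 kJ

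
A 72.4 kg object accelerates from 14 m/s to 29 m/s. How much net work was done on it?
W = ΔKE = ½m(v₂² − v₁²) = ½(72.4)(29² − 14²) = 23349.0 J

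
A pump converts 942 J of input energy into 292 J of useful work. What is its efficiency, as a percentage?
η = W_out/W_in = 292/942 = 31.0%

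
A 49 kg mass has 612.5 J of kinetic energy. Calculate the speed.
v = √(2·KE/m) = √(2·612.5/49) = 5.0 m/s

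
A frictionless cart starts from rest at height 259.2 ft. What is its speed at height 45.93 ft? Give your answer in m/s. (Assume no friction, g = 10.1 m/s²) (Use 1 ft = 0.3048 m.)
Convert to SI: h₁−h₂ = 65.0047 m
mgh₁ = mgh₂ + ½mv² ⇒ v = √(2g(h₁−h₂)) = √(2·10.1·65.0047) = 36.24 m/s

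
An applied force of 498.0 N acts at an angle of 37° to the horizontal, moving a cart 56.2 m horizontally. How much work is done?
W = F·d·cosθ = (498.0)(56.2)cos(37°) = 22350 J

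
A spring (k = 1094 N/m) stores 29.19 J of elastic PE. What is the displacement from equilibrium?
x = √(2·PE/k) = √(2·29.19/1094) = 0.231 m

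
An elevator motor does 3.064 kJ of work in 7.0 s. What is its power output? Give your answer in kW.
Convert to SI: W = 3064.0 J, t = 7.0 s
P = W/t = 3064.0/7.0 = 437.714 W = 0.4377 kW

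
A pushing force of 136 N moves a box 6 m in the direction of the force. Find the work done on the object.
W = F·d = (136)(6) = 816.0 J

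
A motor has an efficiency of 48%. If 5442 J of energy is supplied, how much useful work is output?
W_out = η·W_in = 0.48·5442 = 2612.16 J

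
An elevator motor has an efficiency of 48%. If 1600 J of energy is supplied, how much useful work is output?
W_out = η·W_in = 0.48·1600 = 768.0 J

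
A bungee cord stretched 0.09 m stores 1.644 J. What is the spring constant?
k = 2·PE/x² = 2·1.644/(0.09)² = 405.9 N/m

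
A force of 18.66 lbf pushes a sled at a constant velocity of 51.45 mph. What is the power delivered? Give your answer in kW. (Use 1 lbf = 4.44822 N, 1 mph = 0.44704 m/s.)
Convert to SI: F = 83.0038 N, v = 23.0002 m/s
P = Fv = (83.0038)(23.0002) = 1909.1 W = 1.909 kW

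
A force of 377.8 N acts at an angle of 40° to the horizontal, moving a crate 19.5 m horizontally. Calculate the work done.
W = F·d·cosθ = (377.8)(19.5)cos(40°) = 5644 J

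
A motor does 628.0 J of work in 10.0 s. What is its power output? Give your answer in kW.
P = W/t = 628.0/10.0 = 62.8 W = 0.0628 kW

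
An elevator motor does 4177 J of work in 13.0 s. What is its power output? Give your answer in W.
P = W/t = 4177.0/13.0 = 321.3 W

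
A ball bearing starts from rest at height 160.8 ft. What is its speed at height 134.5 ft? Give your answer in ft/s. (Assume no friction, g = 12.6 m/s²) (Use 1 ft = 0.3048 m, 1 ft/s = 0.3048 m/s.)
Convert to SI: h₁−h₂ = 8.01624 m
mgh₁ = mgh₂ + ½mv² ⇒ v = √(2g(h₁−h₂)) = √(2·12.6·8.01624) = 14.213 m/s = 46.63 ft/s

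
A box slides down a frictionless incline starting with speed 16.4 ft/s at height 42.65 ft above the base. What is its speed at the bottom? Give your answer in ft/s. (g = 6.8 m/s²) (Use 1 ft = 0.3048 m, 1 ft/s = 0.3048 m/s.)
Convert to SI: v₀ = 4.99872 m/s, h = 12.9997 m
½mv₀² + mgh = ½mv² ⇒ v = √(v₀² + 2gh) = √(4.99872² + 2·6.8·12.9997) = 14.205 m/s = 46.6 ft/s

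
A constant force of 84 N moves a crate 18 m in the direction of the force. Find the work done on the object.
W = F·d = (84)(18) = 1512 J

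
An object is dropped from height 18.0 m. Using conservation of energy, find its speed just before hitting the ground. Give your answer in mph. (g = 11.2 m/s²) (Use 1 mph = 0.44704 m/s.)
mgh = ½mv² ⇒ v = √(2gh) = √(2·11.2·18.0) = 20.0798 m/s = 44.92 mph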